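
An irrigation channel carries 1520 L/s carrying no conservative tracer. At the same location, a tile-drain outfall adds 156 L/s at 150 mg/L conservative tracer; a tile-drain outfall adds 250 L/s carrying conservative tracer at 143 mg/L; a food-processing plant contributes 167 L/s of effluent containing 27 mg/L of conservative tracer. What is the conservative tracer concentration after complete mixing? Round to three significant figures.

30.4 mg/L

Conservation of mass: C = (1520·0 + 156.0·150.0 + 250.0·143.0 + 167.0·27.00) / 2093 = 63660/2093 = 30.42 mg/L.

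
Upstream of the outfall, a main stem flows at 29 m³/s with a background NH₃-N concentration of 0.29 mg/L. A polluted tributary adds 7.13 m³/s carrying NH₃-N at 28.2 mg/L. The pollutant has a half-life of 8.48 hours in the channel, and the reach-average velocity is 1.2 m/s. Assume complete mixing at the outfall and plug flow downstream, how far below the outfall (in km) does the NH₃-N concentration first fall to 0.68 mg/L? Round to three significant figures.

113 km

Conservation of mass: C = (29.00·0.2900 + 7.130·28.20) / 36.13 = 209.5/36.13 = 5.798 mg/L.
Half-life 8.48 h → k = ln 2 / 8.48 = 0.08174 h⁻¹ = 1.962 d⁻¹.
Set 5.798·exp(−k·t) = 0.68 → t = ln(5.798/0.68)/k = 94390 s = 26.22 h.
Distance = v·t = 1.2·94390 = 113300 m = 113.3 km.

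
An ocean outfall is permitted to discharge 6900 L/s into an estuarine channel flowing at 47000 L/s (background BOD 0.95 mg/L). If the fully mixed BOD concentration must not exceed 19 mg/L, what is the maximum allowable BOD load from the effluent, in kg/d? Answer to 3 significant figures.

Mass balance at the limit: 47000·0.9500 + 6900·Cₑ = 53900·19 → Cₑ = 141.9 mg/L.
6900 L/s = 6.900 m³/s. Load = 6.900 m³/s × 141.9 g/m³ × 86 400 s/d = 84620 kg/d.

84600 kg/d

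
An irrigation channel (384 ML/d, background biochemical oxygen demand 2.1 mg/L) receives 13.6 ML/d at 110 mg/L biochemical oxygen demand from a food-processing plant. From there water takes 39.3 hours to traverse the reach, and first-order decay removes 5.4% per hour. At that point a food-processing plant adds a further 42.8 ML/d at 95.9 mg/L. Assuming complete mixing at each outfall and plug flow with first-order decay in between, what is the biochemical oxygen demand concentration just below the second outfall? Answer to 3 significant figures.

Conservation of mass: C = (384.0·2.100 + 13.60·110.0) / 397.6 = 2302/397.6 = 5.791 mg/L; combined flow 397.6 ML/d.
5.4%/h lost → k = −ln(1 − 0.054) = 0.05551 h⁻¹.
Applying C = C₀e^(−kt): 5.791 × 0.1129 = 0.6535 mg/L.
At the second outfall, C = (397.6·0.6535 + 42.80·95.90) / (397.6 + 42.80) = 9.910 mg/L.

9.91 mg/L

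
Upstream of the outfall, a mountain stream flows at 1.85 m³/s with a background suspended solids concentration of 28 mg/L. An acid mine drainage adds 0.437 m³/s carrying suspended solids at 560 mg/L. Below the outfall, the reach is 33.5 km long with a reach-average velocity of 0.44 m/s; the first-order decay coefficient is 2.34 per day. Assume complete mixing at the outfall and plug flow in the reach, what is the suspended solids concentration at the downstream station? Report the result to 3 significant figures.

16.5 mg/L

Mass balance: C = (1.850·28.00 + 0.4370·560.0) / 2.287 = 296.5/2.287 = 129.7 mg/L.
Travel time t = 33.5·1000 / 0.44 = 76140 s = 21.15 h.
First-order decay: C = 129.7·exp(−k·t) = 129.7·0.1272 = 16.49 mg/L.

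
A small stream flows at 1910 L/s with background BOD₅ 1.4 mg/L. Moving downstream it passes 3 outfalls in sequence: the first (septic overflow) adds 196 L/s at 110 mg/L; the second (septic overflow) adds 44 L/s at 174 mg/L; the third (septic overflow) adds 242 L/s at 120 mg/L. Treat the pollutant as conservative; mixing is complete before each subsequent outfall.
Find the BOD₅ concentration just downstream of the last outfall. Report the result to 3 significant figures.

Below outfall 1: Q → 2106 L/s, C = (1910·1.400 + 196.0·110.0)/2106 = 11.51 mg/L.
Below outfall 2: Q → 2150 L/s, C = (2106·11.51 + 44.00·174.0)/2150 = 14.83 mg/L.
Below outfall 3: Q → 2392 L/s, C = (2150·14.83 + 242.0·120.0)/2392 = 25.47 mg/L.

25.5 mg/L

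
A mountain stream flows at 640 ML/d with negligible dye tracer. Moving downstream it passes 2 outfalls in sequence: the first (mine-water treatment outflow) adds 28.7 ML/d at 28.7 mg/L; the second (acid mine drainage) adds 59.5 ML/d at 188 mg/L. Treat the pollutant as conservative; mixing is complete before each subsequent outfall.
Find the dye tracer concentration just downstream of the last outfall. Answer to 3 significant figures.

16.5 mg/L

Below outfall 1: Q → 668.7 ML/d, C = (640.0·0 + 28.70·28.70)/668.7 = 1.232 mg/L.
Below outfall 2: Q → 728.2 ML/d, C = (668.7·1.232 + 59.50·188.0)/728.2 = 16.49 mg/L.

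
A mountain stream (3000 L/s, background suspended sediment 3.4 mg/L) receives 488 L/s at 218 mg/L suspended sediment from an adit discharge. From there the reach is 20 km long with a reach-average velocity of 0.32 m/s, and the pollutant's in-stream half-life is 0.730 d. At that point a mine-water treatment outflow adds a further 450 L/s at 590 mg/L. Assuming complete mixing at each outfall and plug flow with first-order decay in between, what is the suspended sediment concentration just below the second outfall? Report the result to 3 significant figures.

Flow-weighted average: C = (3000·3.400 + 488.0·218.0) / 3488 = 116600/3488 = 33.42 mg/L; combined flow 3488 L/s.
Travel time t = 20·1000 / 0.32 = 62500 s = 17.36 h.
Half-life 0.730 d → k = ln 2 / 0.730 = 0.9495 d⁻¹.
After decay, C = 33.42 × e^(−kt) = 33.42 × 0.5032 = 16.82 mg/L.
At the second outfall, C = (3488·16.82 + 450.0·590.0) / (3488 + 450.0) = 82.32 mg/L.

82.3 mg/L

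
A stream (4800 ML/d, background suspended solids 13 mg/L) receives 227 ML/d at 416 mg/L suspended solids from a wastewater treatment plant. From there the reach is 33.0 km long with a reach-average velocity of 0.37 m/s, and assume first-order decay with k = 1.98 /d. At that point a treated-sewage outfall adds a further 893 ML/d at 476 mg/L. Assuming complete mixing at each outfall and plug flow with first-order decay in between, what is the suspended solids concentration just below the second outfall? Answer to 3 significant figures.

Flow-weighted average: C = (4800·13.00 + 227.0·416.0) / 5027 = 156800/5027 = 31.20 mg/L; combined flow 5027 ML/d.
Travel time t = 33.0·1000 / 0.37 = 89190 s = 24.77 h.
Decay over the reach: 31.20·exp(−kt) = 31.20·0.1295 = 4.041 mg/L.
Second outfall: C = (5027·4.041 + 893.0·476.0)/5920 = 75.23 mg/L.

75.2 mg/L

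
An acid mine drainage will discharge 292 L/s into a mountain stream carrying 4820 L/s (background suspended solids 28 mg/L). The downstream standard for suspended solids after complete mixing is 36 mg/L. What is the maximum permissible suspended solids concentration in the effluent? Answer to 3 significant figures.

At the limit, (Qr·Cr + Qe·Cₑ)/(Qr + Qe) = 36:
Cₑ = (5112·36 − 4820·28.00) / 292.0 = 168.1 mg/L.

168 mg/L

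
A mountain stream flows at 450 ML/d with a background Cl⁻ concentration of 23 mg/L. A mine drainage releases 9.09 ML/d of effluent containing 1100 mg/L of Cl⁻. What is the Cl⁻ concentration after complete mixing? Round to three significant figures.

Mass balance: C = (450.0·23.00 + 9.090·1100) / 459.1 = 20350/459.1 = 44.32 mg/L.

44.3 mg/L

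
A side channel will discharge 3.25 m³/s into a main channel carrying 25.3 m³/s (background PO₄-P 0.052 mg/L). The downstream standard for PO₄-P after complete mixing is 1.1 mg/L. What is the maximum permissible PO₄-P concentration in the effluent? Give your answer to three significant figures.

9.26 mg/L

At the limit, (Qr·Cr + Qe·Cₑ)/(Qr + Qe) = 1.1:
Cₑ = (28.55·1.1 − 25.30·0.05200) / 3.250 = 9.258 mg/L.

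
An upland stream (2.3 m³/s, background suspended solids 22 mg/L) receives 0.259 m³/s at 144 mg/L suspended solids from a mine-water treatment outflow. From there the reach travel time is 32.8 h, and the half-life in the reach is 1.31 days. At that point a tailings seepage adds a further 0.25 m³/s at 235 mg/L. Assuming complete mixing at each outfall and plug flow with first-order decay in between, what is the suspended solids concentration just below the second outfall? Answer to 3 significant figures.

Mixed concentration C = ΣQC/ΣQ = (2.300·22.00 + 0.2590·144.0) / 2.559 = 87.90/2.559 = 34.35 mg/L; combined flow 2.559 m³/s.
Half-life 1.31 d → k = ln 2 / 1.31 = 0.5291 d⁻¹.
Applying C = C₀e^(−kt): 34.35 × 0.4852 = 16.67 mg/L.
Second outfall: C = (2.559·16.67 + 0.2500·235.0)/2.809 = 36.10 mg/L.

36.1 mg/L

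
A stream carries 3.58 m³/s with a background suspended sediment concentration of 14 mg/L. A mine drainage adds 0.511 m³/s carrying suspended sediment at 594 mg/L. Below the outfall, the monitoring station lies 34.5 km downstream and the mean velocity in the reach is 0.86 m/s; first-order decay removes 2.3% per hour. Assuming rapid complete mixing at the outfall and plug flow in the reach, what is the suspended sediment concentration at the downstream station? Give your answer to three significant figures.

Mixed concentration C = ΣQC/ΣQ = (3.580·14.00 + 0.5110·594.0) / 4.091 = 353.7/4.091 = 86.45 mg/L.
Travel time t = 34.5·1000 / 0.86 = 40120 s = 11.14 h.
2.3%/h lost → k = −ln(1 − 0.023) = 0.02327 h⁻¹.
Decay over the reach: 86.45·exp(−kt) = 86.45·0.7716 = 66.70 mg/L.

66.7 mg/L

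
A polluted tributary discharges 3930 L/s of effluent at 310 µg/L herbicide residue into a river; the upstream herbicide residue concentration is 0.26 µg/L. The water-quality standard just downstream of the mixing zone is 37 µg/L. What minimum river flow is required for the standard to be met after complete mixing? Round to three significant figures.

Set C_mix = 37: (Q·0.2600 + 3930·310.0) / (Q + 3930) = 37
→ Q = 3930·(310.0 − 37)/(37 − 0.2600) = 29200 L/s.

29200 L/s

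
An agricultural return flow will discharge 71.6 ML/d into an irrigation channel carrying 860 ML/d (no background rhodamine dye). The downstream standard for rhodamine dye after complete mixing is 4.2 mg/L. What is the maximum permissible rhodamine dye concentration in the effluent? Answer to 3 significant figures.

54.6 mg/L

At the limit, (Qr·Cr + Qe·Cₑ)/(Qr + Qe) = 4.2:
Cₑ = (931.6·4.2 − 860.0·0) / 71.60 = 54.65 mg/L.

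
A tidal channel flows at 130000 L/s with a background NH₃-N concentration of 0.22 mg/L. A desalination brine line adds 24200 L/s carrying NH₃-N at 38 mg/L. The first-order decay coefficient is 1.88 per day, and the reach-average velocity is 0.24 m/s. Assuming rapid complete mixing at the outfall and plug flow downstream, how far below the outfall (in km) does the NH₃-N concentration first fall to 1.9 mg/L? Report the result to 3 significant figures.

Mixed concentration C = ΣQC/ΣQ = (130000·0.2200 + 24200·38.00) / 154200 = 948200/154200 = 6.149 mg/L.
Set 6.149·exp(−k·t) = 1.9 → t = ln(6.149/1.9)/k = 53980 s = 14.99 h.
Distance = v·t = 0.24·53980 = 12950 m = 12.95 km.

13.0 km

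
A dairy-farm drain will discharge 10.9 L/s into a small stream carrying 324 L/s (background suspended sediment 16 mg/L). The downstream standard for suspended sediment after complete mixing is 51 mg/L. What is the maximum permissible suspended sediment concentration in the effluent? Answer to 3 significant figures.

1090 mg/L

At the limit, (Qr·Cr + Qe·Cₑ)/(Qr + Qe) = 51:
Cₑ = (334.9·51 − 324.0·16.00) / 10.90 = 1091 mg/L.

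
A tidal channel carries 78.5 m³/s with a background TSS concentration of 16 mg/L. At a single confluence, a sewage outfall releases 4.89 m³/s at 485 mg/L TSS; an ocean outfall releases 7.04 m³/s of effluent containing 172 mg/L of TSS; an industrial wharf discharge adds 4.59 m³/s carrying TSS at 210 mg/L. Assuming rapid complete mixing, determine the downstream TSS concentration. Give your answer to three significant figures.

After mixing, C = (78.50·16.00 + 4.890·485.0 + 7.040·172.0 + 4.590·210.0) / 95.02 = 5802/95.02 = 61.07 mg/L.

61.1 mg/L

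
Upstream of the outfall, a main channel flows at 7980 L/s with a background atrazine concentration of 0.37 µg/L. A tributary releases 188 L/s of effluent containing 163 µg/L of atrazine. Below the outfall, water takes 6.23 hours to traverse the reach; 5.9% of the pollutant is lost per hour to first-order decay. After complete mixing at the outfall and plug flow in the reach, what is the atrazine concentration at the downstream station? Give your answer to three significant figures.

2.82 µg/L

Flow-weighted average: C = (7980·0.3700 + 188.0·163.0) / 8168 = 33600/8168 = 4.113 µg/L.
5.9%/h lost → k = −ln(1 − 0.059) = 0.06081 h⁻¹.
First-order decay: C = 4.113·exp(−k·t) = 4.113·0.6846 = 2.816 µg/L.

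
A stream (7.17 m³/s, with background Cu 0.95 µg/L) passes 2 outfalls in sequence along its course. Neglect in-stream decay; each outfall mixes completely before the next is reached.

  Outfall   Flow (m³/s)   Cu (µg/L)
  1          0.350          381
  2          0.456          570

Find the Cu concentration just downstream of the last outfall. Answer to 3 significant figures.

50.2 µg/L

Outfall 1: combined Q = 7.520 m³/s; C = (7.170·0.9500 + 0.3500·381.0)/7.520 = 18.64 µg/L.
Outfall 2: combined Q = 7.976 m³/s; C = (7.520·18.64 + 0.4560·570.0)/7.976 = 50.16 µg/L.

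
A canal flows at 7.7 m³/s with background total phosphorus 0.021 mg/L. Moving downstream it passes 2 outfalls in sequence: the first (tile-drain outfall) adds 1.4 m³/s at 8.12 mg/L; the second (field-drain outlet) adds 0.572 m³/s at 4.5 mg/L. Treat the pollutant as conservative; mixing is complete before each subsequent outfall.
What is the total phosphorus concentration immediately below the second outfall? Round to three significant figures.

1.46 mg/L

Outfall 1: combined Q = 9.100 m³/s; C = (7.700·0.02100 + 1.400·8.120)/9.100 = 1.267 mg/L.
Outfall 2: combined Q = 9.672 m³/s; C = (9.100·1.267 + 0.5720·4.500)/9.672 = 1.458 mg/L.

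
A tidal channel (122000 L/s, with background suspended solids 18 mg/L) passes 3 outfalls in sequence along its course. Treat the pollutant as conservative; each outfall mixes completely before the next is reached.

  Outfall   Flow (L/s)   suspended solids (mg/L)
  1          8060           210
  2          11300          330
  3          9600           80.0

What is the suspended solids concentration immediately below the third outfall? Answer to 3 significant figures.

55.5 mg/L

Below outfall 1: Q → 130100 L/s, C = (122000·18.00 + 8060·210.0)/130100 = 29.90 mg/L.
Below outfall 2: Q → 141400 L/s, C = (130100·29.90 + 11300·330.0)/141400 = 53.89 mg/L.
Below outfall 3: Q → 151000 L/s, C = (141400·53.89 + 9600·80.00)/151000 = 55.55 mg/L.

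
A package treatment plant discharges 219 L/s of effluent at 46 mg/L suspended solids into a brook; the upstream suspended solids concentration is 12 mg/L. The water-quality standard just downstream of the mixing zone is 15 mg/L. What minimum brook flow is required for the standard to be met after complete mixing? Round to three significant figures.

2260 L/s

Set C_mix = 15: (Q·12.00 + 219.0·46.00) / (Q + 219.0) = 15
→ Q = 219.0·(46.00 − 15)/(15 − 12.00) = 2263 L/s.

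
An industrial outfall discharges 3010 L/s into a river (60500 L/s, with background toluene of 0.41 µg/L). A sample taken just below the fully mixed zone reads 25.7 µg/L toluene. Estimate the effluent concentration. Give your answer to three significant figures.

534 µg/L

Mass balance: 60500·0.4100 + 3010·Cₑ = 63510·25.70
→ Cₑ = (63510·25.70 − 60500·0.4100) / 3010 = 534.0 µg/L.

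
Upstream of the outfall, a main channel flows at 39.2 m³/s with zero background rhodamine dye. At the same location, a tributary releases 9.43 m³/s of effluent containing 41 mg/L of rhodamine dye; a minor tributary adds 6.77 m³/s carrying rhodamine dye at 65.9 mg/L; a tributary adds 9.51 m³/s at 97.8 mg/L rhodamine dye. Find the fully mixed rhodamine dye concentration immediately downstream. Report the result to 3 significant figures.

27.2 mg/L

Mass balance: C = (39.20·0 + 9.430·41.00 + 6.770·65.90 + 9.510·97.80) / 64.91 = 1763/64.91 = 27.16 mg/L.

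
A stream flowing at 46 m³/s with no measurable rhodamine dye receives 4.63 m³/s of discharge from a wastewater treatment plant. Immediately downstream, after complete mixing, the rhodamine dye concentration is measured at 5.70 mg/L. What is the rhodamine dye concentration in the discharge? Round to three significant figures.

Mass balance: 46.00·0 + 4.630·Cₑ = 50.63·5.700
→ Cₑ = (50.63·5.700 − 46.00·0) / 4.630 = 62.33 mg/L.

62.3 mg/L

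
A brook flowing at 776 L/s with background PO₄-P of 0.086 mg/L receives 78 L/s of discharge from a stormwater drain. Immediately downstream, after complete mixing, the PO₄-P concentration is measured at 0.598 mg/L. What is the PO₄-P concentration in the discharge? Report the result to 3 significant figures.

Mass balance: 776.0·0.08600 + 78.00·Cₑ = 854.0·0.5980
→ Cₑ = (854.0·0.5980 − 776.0·0.08600) / 78.00 = 5.692 mg/L.

5.69 mg/L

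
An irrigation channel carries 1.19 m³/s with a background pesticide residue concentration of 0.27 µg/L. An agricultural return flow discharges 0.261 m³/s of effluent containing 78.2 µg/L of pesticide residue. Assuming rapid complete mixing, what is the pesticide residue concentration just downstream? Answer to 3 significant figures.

After mixing, C = (1.190·0.2700 + 0.2610·78.20) / 1.451 = 20.73/1.451 = 14.29 µg/L.

14.3 µg/L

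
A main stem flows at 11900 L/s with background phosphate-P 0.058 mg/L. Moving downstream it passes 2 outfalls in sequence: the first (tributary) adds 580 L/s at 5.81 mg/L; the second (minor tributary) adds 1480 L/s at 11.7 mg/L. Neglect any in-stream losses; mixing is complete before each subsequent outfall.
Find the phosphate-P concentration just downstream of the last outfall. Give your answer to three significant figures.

Outfall 1: combined Q = 12480 L/s; C = (11900·0.05800 + 580.0·5.810)/12480 = 0.3253 mg/L.
Outfall 2: combined Q = 13960 L/s; C = (12480·0.3253 + 1480·11.70)/13960 = 1.531 mg/L.

1.53 mg/L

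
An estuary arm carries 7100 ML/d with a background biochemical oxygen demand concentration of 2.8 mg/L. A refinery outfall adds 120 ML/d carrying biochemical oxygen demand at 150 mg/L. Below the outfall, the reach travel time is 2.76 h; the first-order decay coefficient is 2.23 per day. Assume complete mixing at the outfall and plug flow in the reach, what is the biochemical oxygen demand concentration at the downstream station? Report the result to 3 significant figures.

Mass balance: C = (7100·2.800 + 120.0·150.0) / 7220 = 37880/7220 = 5.247 mg/L.
After decay, C = 5.247 × e^(−kt) = 5.247 × 0.7738 = 4.060 mg/L.

4.06 mg/L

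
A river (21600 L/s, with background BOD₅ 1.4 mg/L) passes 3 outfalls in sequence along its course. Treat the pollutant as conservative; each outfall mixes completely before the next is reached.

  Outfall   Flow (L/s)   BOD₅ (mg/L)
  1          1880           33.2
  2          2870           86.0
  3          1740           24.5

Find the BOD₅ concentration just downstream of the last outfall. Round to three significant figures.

Outfall 1: combined Q = 23480 L/s; C = (21600·1.400 + 1880·33.20)/23480 = 3.946 mg/L.
Outfall 2: combined Q = 26350 L/s; C = (23480·3.946 + 2870·86.00)/26350 = 12.88 mg/L.
Outfall 3: combined Q = 28090 L/s; C = (26350·12.88 + 1740·24.50)/28090 = 13.60 mg/L.

13.6 mg/L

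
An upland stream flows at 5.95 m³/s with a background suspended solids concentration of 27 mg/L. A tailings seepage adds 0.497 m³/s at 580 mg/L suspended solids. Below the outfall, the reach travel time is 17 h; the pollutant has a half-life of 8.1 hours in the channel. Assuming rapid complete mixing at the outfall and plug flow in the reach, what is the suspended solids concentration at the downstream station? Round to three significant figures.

Mixed concentration C = ΣQC/ΣQ = (5.950·27.00 + 0.4970·580.0) / 6.447 = 448.9/6.447 = 69.63 mg/L.
Half-life 8.1 h → k = ln 2 / 8.1 = 0.08557 h⁻¹ = 2.054 d⁻¹.
Applying C = C₀e^(−kt): 69.63 × 0.2335 = 16.26 mg/L.

16.3 mg/L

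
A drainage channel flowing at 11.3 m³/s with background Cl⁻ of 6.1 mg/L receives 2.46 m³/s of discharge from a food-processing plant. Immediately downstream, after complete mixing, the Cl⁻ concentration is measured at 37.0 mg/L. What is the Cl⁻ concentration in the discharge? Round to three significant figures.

Mass balance: 11.30·6.100 + 2.460·Cₑ = 13.76·37.00
→ Cₑ = (13.76·37.00 − 11.30·6.100) / 2.460 = 178.9 mg/L.

179 mg/L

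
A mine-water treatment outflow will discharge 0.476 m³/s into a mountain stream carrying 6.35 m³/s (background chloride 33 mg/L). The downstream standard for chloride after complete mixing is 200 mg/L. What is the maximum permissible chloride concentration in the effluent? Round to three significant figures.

2430 mg/L

At the limit, (Qr·Cr + Qe·Cₑ)/(Qr + Qe) = 200:
Cₑ = (6.826·200 − 6.350·33.00) / 0.4760 = 2428 mg/L.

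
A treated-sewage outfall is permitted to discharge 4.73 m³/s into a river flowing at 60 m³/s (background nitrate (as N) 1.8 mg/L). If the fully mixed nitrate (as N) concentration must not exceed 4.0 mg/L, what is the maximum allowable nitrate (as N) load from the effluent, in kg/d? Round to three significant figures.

13000 kg/d

Mass balance at the limit: 60.00·1.800 + 4.730·Cₑ = 64.73·4.0 → Cₑ = 31.91 mg/L.
Load = 4.730 m³/s × 31.91 g/m³ × 86 400 s/d = 13040 kg/d.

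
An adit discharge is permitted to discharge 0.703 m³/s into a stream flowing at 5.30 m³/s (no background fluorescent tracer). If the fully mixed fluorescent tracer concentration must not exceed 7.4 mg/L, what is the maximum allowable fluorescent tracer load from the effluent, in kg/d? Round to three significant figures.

Mass balance at the limit: 5.300·0 + 0.7030·Cₑ = 6.003·7.4 → Cₑ = 63.19 mg/L.
Load = 0.7030 m³/s × 63.19 g/m³ × 86 400 s/d = 3838 kg/d.

3840 kg/d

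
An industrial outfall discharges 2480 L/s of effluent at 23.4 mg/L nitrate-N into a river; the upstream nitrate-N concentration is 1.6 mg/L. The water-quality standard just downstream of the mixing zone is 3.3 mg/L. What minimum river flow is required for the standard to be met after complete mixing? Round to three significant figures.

Set C_mix = 3.3: (Q·1.600 + 2480·23.40) / (Q + 2480) = 3.3
→ Q = 2480·(23.40 − 3.3)/(3.3 − 1.600) = 29320 L/s.

29300 L/s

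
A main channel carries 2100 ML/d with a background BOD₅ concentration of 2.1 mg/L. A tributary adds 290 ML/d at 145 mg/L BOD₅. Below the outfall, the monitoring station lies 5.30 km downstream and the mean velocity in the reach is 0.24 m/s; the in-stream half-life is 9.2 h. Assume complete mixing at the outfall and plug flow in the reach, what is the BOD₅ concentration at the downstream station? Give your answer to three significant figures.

Mixed concentration C = ΣQC/ΣQ = (2100·2.100 + 290.0·145.0) / 2390 = 46460/2390 = 19.44 mg/L.
Travel time t = 5.30·1000 / 0.24 = 22080 s = 6.134 h.
Half-life 9.2 h → k = ln 2 / 9.2 = 0.07534 h⁻¹ = 1.808 d⁻¹.
Applying C = C₀e^(−kt): 19.44 × 0.6299 = 12.25 mg/L.

12.2 mg/L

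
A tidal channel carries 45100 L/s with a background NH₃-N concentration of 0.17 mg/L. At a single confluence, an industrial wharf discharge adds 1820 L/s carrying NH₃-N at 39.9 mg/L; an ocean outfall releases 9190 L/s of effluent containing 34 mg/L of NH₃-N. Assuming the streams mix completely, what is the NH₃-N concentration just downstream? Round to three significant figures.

Mixed concentration C = ΣQC/ΣQ = (45100·0.1700 + 1820·39.90 + 9190·34.00) / 56110 = 392700/56110 = 7.000 mg/L.

7.00 mg/L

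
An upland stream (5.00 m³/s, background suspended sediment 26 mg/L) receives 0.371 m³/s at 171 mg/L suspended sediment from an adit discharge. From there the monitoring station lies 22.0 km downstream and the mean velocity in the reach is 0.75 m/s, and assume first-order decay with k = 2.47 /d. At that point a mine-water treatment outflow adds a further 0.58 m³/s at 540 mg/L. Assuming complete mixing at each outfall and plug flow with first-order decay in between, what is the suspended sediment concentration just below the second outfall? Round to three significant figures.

Mixed concentration C = ΣQC/ΣQ = (5.000·26.00 + 0.3710·171.0) / 5.371 = 193.4/5.371 = 36.02 mg/L; combined flow 5.371 m³/s.
Travel time t = 22.0·1000 / 0.75 = 29330 s = 8.148 h.
After decay, C = 36.02 × e^(−kt) = 36.02 × 0.4323 = 15.57 mg/L.
Second outfall: C = (5.371·15.57 + 0.5800·540.0)/5.951 = 66.68 mg/L.

66.7 mg/L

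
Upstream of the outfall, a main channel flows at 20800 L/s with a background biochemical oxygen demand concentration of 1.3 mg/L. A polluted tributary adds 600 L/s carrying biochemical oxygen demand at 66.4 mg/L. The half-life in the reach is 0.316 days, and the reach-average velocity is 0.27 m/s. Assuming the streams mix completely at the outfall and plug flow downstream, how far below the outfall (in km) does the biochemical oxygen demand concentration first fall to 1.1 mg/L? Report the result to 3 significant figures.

Mass balance: C = (20800·1.300 + 600.0·66.40) / 21400 = 66880/21400 = 3.125 mg/L.
Half-life 0.316 d → k = ln 2 / 0.316 = 2.194 d⁻¹.
Set 3.125·exp(−k·t) = 1.1 → t = ln(3.125/1.1)/k = 41130 s = 11.42 h.
Distance = v·t = 0.27·41130 = 11110 m = 11.11 km.

11.1 km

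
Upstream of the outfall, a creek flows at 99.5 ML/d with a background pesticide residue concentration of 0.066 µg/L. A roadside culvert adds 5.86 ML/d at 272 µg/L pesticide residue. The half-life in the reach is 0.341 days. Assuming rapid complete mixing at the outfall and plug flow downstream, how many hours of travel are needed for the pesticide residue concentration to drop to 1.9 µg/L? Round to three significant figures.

After mixing, C = (99.50·0.06600 + 5.860·272.0) / 105.4 = 1600/105.4 = 15.19 µg/L.
Half-life 0.341 d → k = ln 2 / 0.341 = 2.033 d⁻¹.
15.19·exp(−k·t) = 1.9 → t = ln(15.19/1.9)/k = 88360 s = 24.54 h.

24.5 h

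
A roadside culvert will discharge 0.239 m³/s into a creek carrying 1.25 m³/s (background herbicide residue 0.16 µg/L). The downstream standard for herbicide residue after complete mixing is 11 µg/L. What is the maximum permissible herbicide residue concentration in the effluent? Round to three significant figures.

At the limit, (Qr·Cr + Qe·Cₑ)/(Qr + Qe) = 11:
Cₑ = (1.489·11 − 1.250·0.1600) / 0.2390 = 67.69 µg/L.

67.7 µg/L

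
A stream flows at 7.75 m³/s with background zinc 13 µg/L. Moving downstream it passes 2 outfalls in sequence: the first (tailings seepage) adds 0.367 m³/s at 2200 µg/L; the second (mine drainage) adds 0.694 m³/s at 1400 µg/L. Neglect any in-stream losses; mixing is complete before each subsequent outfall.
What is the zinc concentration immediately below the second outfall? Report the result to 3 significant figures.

213 µg/L

Below outfall 1: Q → 8.117 m³/s, C = (7.750·13.00 + 0.3670·2200)/8.117 = 111.9 µg/L.
Below outfall 2: Q → 8.811 m³/s, C = (8.117·111.9 + 0.6940·1400)/8.811 = 213.3 µg/L.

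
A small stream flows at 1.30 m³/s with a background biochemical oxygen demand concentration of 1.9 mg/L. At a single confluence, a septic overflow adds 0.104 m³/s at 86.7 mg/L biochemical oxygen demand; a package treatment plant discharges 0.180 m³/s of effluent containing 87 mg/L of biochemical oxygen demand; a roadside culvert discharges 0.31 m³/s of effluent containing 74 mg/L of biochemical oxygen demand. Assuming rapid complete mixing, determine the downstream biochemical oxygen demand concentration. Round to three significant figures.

26.4 mg/L

After mixing, C = (1.300·1.900 + 0.1040·86.70 + 0.1800·87.00 + 0.3100·74.00) / 1.894 = 50.09/1.894 = 26.44 mg/L.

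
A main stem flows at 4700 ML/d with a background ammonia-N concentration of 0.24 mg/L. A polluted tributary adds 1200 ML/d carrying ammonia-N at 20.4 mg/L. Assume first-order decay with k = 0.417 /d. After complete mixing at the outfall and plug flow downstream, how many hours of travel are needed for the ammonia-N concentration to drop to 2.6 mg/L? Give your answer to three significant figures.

Conservation of mass: C = (4700·0.2400 + 1200·20.40) / 5900 = 25610/5900 = 4.340 mg/L.
4.340·exp(−k·t) = 2.6 → t = ln(4.340/2.6)/k = 106200 s = 29.49 h.

29.5 h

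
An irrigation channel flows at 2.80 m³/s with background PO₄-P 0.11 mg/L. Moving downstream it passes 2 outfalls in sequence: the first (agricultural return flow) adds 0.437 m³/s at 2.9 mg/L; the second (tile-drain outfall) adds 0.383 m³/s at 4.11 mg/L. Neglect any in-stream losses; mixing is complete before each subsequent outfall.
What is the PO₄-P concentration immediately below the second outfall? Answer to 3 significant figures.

After outfall 1: Q = 2.800 + 0.4370 = 3.237 m³/s; C = (2.800·0.1100 + 0.4370·2.900)/3.237 = 0.4867 mg/L.
After outfall 2: Q = 3.237 + 0.3830 = 3.620 m³/s; C = (3.237·0.4867 + 0.3830·4.110)/3.620 = 0.8700 mg/L.

0.870 mg/L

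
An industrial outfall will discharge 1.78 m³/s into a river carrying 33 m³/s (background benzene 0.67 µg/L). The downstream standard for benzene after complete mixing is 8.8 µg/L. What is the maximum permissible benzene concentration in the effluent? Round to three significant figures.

160 µg/L

At the limit, (Qr·Cr + Qe·Cₑ)/(Qr + Qe) = 8.8:
Cₑ = (34.78·8.8 − 33.00·0.6700) / 1.780 = 159.5 µg/L.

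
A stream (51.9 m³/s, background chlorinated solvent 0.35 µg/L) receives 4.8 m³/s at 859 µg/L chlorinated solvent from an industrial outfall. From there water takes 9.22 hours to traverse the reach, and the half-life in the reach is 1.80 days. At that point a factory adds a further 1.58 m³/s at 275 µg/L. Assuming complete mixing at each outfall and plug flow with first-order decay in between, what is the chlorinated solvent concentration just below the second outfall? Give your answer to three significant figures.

Conservation of mass: C = (51.90·0.3500 + 4.800·859.0) / 56.70 = 4141/56.70 = 73.04 µg/L; combined flow 56.70 m³/s.
Half-life 1.80 d → k = ln 2 / 1.80 = 0.3851 d⁻¹.
Applying C = C₀e^(−kt): 73.04 × 0.8625 = 63.00 µg/L.
At the second outfall, C = (56.70·63.00 + 1.580·275.0) / (56.70 + 1.580) = 68.74 µg/L.

68.7 µg/L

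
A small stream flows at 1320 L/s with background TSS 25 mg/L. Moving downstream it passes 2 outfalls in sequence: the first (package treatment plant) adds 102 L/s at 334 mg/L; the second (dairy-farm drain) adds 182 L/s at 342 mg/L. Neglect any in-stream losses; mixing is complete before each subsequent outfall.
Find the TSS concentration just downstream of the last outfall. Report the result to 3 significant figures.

After outfall 1: Q = 1320 + 102.0 = 1422 L/s; C = (1320·25.00 + 102.0·334.0)/1422 = 47.16 mg/L.
After outfall 2: Q = 1422 + 182.0 = 1604 L/s; C = (1422·47.16 + 182.0·342.0)/1604 = 80.62 mg/L.

80.6 mg/L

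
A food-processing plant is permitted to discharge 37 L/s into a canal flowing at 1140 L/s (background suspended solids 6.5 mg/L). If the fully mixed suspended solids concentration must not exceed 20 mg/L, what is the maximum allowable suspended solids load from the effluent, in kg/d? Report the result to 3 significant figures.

Mass balance at the limit: 1140·6.500 + 37.00·Cₑ = 1177·20 → Cₑ = 435.9 mg/L.
37.00 L/s = 0.03700 m³/s. Load = 0.03700 m³/s × 435.9 g/m³ × 86 400 s/d = 1394 kg/d.

1390 kg/d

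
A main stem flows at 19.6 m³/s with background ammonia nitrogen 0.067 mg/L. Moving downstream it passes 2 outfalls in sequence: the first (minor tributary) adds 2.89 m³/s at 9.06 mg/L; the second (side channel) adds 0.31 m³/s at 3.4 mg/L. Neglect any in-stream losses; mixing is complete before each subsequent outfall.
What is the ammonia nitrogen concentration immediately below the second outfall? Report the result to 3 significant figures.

Below outfall 1: Q → 22.49 m³/s, C = (19.60·0.06700 + 2.890·9.060)/22.49 = 1.223 mg/L.
Below outfall 2: Q → 22.80 m³/s, C = (22.49·1.223 + 0.3100·3.400)/22.80 = 1.252 mg/L.

1.25 mg/L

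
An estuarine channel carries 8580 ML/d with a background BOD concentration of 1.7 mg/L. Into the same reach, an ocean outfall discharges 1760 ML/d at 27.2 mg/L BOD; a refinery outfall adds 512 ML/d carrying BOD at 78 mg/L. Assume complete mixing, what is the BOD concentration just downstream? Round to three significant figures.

Mass balance: C = (8580·1.700 + 1760·27.20 + 512.0·78.00) / 10850 = 102400/10850 = 9.435 mg/L.

9.44 mg/L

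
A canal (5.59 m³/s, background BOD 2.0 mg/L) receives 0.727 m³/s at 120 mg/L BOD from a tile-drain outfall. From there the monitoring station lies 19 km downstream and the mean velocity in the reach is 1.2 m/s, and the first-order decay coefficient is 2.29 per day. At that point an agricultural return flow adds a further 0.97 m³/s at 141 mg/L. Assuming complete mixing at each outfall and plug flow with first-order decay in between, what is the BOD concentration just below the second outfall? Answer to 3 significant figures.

Mixed concentration C = ΣQC/ΣQ = (5.590·2.000 + 0.7270·120.0) / 6.317 = 98.42/6.317 = 15.58 mg/L; combined flow 6.317 m³/s.
Travel time t = 19·1000 / 1.2 = 15830 s = 4.398 h.
After decay, C = 15.58 × e^(−kt) = 15.58 × 0.6573 = 10.24 mg/L.
Second outfall: C = (6.317·10.24 + 0.9700·141.0)/7.287 = 27.65 mg/L.

27.6 mg/L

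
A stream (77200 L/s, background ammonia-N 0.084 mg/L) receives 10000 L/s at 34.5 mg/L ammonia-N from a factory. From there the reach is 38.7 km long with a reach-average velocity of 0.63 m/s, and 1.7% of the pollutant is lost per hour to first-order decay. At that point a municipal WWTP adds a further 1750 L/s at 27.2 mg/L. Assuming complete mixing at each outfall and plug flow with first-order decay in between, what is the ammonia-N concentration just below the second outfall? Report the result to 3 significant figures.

After mixing, C = (77200·0.08400 + 10000·34.50) / 87200 = 351500/87200 = 4.031 mg/L; combined flow 87200 L/s.
Travel time t = 38.7·1000 / 0.63 = 61430 s = 17.06 h.
1.7%/h lost → k = −ln(1 − 0.017) = 0.01715 h⁻¹.
Decay over the reach: 4.031·exp(−kt) = 4.031·0.7463 = 3.008 mg/L.
At the second outfall, C = (87200·3.008 + 1750·27.20) / (87200 + 1750) = 3.484 mg/L.

3.48 mg/L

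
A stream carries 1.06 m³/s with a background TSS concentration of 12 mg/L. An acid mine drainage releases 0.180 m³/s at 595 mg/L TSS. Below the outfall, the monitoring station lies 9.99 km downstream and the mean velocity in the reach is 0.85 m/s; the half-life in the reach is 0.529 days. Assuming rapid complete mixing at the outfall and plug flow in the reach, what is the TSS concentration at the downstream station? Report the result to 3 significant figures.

Conservation of mass: C = (1.060·12.00 + 0.1800·595.0) / 1.240 = 119.8/1.240 = 96.63 mg/L.
Travel time t = 9.99·1000 / 0.85 = 11750 s = 3.265 h.
Half-life 0.529 d → k = ln 2 / 0.529 = 1.310 d⁻¹.
After decay, C = 96.63 × e^(−kt) = 96.63 × 0.8367 = 80.85 mg/L.

80.9 mg/L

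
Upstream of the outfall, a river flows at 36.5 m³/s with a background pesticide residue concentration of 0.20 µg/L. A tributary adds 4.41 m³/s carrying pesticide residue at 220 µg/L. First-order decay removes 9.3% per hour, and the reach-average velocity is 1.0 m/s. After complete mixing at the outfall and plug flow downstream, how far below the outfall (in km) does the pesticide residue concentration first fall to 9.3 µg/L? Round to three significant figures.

34.8 km

Flow-weighted average: C = (36.50·0.2000 + 4.410·220.0) / 40.91 = 977.5/40.91 = 23.89 µg/L.
9.3%/h lost → k = −ln(1 − 0.093) = 0.09761 h⁻¹.
Set 23.89·exp(−k·t) = 9.3 → t = ln(23.89/9.3)/k = 34800 s = 9.667 h.
Distance = v·t = 1.0·34800 = 34800 m = 34.80 km.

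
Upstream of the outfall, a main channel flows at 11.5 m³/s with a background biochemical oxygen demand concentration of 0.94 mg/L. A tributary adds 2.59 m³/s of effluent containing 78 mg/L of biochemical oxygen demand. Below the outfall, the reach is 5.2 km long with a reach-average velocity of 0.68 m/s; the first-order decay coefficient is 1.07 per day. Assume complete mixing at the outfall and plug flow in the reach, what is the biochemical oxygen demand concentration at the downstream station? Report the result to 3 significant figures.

After mixing, C = (11.50·0.9400 + 2.590·78.00) / 14.09 = 212.8/14.09 = 15.11 mg/L.
Travel time t = 5.2·1000 / 0.68 = 7647 s = 2.124 h.
Decay over the reach: 15.11·exp(−kt) = 15.11·0.9096 = 13.74 mg/L.

13.7 mg/L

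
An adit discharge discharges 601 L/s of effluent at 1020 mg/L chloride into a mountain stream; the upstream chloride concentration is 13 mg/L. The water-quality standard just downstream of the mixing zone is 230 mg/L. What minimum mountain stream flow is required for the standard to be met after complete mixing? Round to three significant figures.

2190 L/s

Set C_mix = 230: (Q·13.00 + 601.0·1020) / (Q + 601.0) = 230
→ Q = 601.0·(1020 − 230)/(230 − 13.00) = 2188 L/s.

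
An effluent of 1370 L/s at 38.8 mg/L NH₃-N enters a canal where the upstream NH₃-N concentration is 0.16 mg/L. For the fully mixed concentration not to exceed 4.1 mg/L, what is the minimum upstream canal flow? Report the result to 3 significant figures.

Set C_mix = 4.1: (Q·0.1600 + 1370·38.80) / (Q + 1370) = 4.1
→ Q = 1370·(38.80 − 4.1)/(4.1 − 0.1600) = 12070 L/s.

12100 L/s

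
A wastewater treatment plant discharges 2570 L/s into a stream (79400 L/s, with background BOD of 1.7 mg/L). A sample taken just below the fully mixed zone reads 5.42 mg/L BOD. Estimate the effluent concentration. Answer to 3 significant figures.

120 mg/L

Mass balance: 79400·1.700 + 2570·Cₑ = 81970·5.420
→ Cₑ = (81970·5.420 − 79400·1.700) / 2570 = 120.3 mg/L.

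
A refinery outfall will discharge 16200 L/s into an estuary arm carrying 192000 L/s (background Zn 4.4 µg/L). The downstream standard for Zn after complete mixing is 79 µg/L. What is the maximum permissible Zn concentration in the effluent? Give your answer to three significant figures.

At the limit, (Qr·Cr + Qe·Cₑ)/(Qr + Qe) = 79:
Cₑ = (208200·79 − 192000·4.400) / 16200 = 963.1 µg/L.

963 µg/L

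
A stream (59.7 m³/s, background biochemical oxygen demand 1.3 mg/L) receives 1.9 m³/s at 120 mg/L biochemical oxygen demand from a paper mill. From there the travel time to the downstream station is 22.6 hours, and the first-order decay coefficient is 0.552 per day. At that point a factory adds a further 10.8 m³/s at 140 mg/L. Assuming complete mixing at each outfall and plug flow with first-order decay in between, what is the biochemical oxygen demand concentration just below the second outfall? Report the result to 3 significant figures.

23.4 mg/L

Flow-weighted average: C = (59.70·1.300 + 1.900·120.0) / 61.60 = 305.6/61.60 = 4.961 mg/L; combined flow 61.60 m³/s.
After decay, C = 4.961 × e^(−kt) = 4.961 × 0.5946 = 2.950 mg/L.
Second outfall: C = (61.60·2.950 + 10.80·140.0)/72.40 = 23.39 mg/L.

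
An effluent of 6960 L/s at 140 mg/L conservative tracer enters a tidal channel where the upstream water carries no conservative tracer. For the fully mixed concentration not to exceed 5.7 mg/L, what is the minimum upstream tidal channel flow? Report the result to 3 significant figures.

Set C_mix = 5.7: (Q·0 + 6960·140.0) / (Q + 6960) = 5.7
→ Q = 6960·(140.0 − 5.7)/(5.7 − 0) = 164000 L/s.

164000 L/s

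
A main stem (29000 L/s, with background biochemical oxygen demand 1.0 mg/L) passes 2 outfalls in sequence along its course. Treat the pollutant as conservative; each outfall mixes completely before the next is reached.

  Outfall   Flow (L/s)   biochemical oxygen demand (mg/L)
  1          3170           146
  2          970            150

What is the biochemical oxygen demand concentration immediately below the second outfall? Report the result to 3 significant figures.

Below outfall 1: Q → 32170 L/s, C = (29000·1.000 + 3170·146.0)/32170 = 15.29 mg/L.
Below outfall 2: Q → 33140 L/s, C = (32170·15.29 + 970.0·150.0)/33140 = 19.23 mg/L.

19.2 mg/L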